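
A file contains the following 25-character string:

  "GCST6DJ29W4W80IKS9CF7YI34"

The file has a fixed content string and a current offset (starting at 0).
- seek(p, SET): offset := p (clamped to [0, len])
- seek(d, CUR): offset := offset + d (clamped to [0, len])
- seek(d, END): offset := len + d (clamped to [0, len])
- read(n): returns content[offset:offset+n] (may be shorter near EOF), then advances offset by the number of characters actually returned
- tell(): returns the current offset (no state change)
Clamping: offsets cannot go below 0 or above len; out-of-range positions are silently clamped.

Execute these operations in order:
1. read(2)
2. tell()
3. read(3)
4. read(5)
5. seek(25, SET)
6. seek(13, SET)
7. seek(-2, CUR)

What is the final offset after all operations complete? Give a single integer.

After 1 (read(2)): returned 'GC', offset=2
After 2 (tell()): offset=2
After 3 (read(3)): returned 'ST6', offset=5
After 4 (read(5)): returned 'DJ29W', offset=10
After 5 (seek(25, SET)): offset=25
After 6 (seek(13, SET)): offset=13
After 7 (seek(-2, CUR)): offset=11

Answer: 11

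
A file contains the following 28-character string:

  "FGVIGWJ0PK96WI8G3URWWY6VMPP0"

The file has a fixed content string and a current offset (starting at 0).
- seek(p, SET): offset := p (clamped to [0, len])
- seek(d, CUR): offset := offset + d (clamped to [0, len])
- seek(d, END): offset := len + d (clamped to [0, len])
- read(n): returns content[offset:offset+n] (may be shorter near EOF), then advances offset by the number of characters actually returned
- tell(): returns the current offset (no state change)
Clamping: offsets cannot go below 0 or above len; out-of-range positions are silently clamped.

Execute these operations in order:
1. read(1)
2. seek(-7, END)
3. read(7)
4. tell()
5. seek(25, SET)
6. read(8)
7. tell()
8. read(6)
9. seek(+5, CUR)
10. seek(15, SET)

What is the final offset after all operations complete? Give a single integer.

After 1 (read(1)): returned 'F', offset=1
After 2 (seek(-7, END)): offset=21
After 3 (read(7)): returned 'Y6VMPP0', offset=28
After 4 (tell()): offset=28
After 5 (seek(25, SET)): offset=25
After 6 (read(8)): returned 'PP0', offset=28
After 7 (tell()): offset=28
After 8 (read(6)): returned '', offset=28
After 9 (seek(+5, CUR)): offset=28
After 10 (seek(15, SET)): offset=15

Answer: 15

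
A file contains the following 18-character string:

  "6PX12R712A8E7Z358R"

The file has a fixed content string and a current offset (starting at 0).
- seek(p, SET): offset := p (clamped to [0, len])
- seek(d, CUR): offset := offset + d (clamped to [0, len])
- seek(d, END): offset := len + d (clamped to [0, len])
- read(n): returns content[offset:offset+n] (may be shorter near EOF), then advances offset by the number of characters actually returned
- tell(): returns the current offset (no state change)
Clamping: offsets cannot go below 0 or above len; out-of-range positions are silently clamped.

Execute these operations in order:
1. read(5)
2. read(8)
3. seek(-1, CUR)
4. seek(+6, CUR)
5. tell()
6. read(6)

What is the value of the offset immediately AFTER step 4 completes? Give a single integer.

After 1 (read(5)): returned '6PX12', offset=5
After 2 (read(8)): returned 'R712A8E7', offset=13
After 3 (seek(-1, CUR)): offset=12
After 4 (seek(+6, CUR)): offset=18

Answer: 18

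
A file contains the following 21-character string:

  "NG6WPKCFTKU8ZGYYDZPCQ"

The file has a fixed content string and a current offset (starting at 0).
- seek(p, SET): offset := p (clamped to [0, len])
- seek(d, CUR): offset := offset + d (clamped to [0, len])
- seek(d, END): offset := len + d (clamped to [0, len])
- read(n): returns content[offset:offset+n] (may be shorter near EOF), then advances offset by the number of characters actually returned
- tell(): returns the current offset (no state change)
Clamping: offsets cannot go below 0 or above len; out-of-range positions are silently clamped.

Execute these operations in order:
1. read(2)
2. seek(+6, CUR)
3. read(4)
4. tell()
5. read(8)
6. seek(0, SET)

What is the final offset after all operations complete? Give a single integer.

After 1 (read(2)): returned 'NG', offset=2
After 2 (seek(+6, CUR)): offset=8
After 3 (read(4)): returned 'TKU8', offset=12
After 4 (tell()): offset=12
After 5 (read(8)): returned 'ZGYYDZPC', offset=20
After 6 (seek(0, SET)): offset=0

Answer: 0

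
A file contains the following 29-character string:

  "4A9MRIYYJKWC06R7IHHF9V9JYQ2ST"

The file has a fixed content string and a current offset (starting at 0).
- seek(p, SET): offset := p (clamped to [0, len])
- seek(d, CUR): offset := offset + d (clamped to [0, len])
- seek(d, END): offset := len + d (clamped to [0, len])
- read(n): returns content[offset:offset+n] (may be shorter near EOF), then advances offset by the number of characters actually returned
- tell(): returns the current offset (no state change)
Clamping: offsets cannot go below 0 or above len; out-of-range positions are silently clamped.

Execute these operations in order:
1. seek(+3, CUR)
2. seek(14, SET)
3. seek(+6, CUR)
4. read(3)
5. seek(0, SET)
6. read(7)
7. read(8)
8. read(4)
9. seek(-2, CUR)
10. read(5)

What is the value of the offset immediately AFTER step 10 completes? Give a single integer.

Answer: 22

Derivation:
After 1 (seek(+3, CUR)): offset=3
After 2 (seek(14, SET)): offset=14
After 3 (seek(+6, CUR)): offset=20
After 4 (read(3)): returned '9V9', offset=23
After 5 (seek(0, SET)): offset=0
After 6 (read(7)): returned '4A9MRIY', offset=7
After 7 (read(8)): returned 'YJKWC06R', offset=15
After 8 (read(4)): returned '7IHH', offset=19
After 9 (seek(-2, CUR)): offset=17
After 10 (read(5)): returned 'HHF9V', offset=22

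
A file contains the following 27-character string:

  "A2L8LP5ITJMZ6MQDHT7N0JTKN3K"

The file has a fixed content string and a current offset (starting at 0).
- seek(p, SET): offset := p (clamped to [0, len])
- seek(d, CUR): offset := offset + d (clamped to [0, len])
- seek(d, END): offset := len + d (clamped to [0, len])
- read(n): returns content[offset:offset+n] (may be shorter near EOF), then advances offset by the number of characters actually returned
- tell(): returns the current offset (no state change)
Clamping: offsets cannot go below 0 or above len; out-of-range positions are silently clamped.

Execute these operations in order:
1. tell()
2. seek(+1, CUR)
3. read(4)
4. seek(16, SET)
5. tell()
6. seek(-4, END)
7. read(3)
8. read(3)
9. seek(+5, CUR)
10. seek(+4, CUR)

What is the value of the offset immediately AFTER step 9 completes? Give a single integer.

After 1 (tell()): offset=0
After 2 (seek(+1, CUR)): offset=1
After 3 (read(4)): returned '2L8L', offset=5
After 4 (seek(16, SET)): offset=16
After 5 (tell()): offset=16
After 6 (seek(-4, END)): offset=23
After 7 (read(3)): returned 'KN3', offset=26
After 8 (read(3)): returned 'K', offset=27
After 9 (seek(+5, CUR)): offset=27

Answer: 27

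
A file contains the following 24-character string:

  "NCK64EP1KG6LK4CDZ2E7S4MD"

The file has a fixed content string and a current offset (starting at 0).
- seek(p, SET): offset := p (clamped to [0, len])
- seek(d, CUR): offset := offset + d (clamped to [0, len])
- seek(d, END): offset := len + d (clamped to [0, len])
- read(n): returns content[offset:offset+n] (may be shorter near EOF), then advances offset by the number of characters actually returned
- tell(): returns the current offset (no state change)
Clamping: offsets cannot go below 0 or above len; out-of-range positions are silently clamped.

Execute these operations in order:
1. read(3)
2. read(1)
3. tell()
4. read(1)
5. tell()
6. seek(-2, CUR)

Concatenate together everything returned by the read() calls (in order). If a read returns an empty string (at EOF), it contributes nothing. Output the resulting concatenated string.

Answer: NCK64

Derivation:
After 1 (read(3)): returned 'NCK', offset=3
After 2 (read(1)): returned '6', offset=4
After 3 (tell()): offset=4
After 4 (read(1)): returned '4', offset=5
After 5 (tell()): offset=5
After 6 (seek(-2, CUR)): offset=3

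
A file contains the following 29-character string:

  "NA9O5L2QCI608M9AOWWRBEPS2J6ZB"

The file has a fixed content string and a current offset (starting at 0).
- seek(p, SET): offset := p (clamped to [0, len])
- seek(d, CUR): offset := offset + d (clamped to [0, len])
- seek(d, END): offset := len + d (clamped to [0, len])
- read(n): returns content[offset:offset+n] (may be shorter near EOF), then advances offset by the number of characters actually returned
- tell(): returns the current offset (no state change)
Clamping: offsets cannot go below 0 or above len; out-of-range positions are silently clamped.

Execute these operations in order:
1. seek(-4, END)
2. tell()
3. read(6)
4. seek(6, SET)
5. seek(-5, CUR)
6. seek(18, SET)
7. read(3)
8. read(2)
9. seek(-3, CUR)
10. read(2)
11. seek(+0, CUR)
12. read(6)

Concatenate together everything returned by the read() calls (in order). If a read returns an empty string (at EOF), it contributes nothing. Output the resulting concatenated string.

After 1 (seek(-4, END)): offset=25
After 2 (tell()): offset=25
After 3 (read(6)): returned 'J6ZB', offset=29
After 4 (seek(6, SET)): offset=6
After 5 (seek(-5, CUR)): offset=1
After 6 (seek(18, SET)): offset=18
After 7 (read(3)): returned 'WRB', offset=21
After 8 (read(2)): returned 'EP', offset=23
After 9 (seek(-3, CUR)): offset=20
After 10 (read(2)): returned 'BE', offset=22
After 11 (seek(+0, CUR)): offset=22
After 12 (read(6)): returned 'PS2J6Z', offset=28

Answer: J6ZBWRBEPBEPS2J6Z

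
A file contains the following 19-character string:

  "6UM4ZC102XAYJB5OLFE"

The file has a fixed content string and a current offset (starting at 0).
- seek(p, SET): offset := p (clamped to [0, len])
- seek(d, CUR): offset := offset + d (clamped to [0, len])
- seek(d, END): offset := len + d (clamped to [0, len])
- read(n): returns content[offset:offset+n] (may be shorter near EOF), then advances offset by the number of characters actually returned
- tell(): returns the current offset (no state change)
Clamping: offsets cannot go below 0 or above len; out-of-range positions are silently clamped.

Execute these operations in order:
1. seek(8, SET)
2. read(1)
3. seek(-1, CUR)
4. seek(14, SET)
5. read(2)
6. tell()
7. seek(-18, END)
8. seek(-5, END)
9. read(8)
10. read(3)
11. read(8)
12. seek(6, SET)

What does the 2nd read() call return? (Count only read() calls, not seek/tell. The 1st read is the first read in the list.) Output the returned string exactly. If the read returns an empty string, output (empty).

After 1 (seek(8, SET)): offset=8
After 2 (read(1)): returned '2', offset=9
After 3 (seek(-1, CUR)): offset=8
After 4 (seek(14, SET)): offset=14
After 5 (read(2)): returned '5O', offset=16
After 6 (tell()): offset=16
After 7 (seek(-18, END)): offset=1
After 8 (seek(-5, END)): offset=14
After 9 (read(8)): returned '5OLFE', offset=19
After 10 (read(3)): returned '', offset=19
After 11 (read(8)): returned '', offset=19
After 12 (seek(6, SET)): offset=6

Answer: 5O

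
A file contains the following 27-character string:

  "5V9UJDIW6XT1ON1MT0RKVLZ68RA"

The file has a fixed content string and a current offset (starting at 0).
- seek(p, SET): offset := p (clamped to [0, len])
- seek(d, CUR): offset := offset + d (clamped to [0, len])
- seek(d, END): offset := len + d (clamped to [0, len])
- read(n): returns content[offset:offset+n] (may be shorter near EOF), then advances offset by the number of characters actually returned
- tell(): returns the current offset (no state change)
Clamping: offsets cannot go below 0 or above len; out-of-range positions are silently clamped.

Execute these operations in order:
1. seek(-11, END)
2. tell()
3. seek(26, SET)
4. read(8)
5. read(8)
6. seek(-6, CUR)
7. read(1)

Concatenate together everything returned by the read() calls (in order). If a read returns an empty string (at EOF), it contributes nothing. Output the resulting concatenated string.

Answer: AL

Derivation:
After 1 (seek(-11, END)): offset=16
After 2 (tell()): offset=16
After 3 (seek(26, SET)): offset=26
After 4 (read(8)): returned 'A', offset=27
After 5 (read(8)): returned '', offset=27
After 6 (seek(-6, CUR)): offset=21
After 7 (read(1)): returned 'L', offset=22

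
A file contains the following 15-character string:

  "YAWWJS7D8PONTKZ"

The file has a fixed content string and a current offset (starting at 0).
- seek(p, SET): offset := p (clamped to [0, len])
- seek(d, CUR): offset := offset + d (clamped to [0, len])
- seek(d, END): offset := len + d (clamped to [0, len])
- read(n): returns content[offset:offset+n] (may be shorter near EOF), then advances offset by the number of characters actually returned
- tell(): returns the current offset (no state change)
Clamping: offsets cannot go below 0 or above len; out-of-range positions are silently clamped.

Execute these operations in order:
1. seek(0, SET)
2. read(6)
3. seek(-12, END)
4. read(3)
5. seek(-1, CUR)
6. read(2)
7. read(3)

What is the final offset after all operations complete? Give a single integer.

Answer: 10

Derivation:
After 1 (seek(0, SET)): offset=0
After 2 (read(6)): returned 'YAWWJS', offset=6
After 3 (seek(-12, END)): offset=3
After 4 (read(3)): returned 'WJS', offset=6
After 5 (seek(-1, CUR)): offset=5
After 6 (read(2)): returned 'S7', offset=7
After 7 (read(3)): returned 'D8P', offset=10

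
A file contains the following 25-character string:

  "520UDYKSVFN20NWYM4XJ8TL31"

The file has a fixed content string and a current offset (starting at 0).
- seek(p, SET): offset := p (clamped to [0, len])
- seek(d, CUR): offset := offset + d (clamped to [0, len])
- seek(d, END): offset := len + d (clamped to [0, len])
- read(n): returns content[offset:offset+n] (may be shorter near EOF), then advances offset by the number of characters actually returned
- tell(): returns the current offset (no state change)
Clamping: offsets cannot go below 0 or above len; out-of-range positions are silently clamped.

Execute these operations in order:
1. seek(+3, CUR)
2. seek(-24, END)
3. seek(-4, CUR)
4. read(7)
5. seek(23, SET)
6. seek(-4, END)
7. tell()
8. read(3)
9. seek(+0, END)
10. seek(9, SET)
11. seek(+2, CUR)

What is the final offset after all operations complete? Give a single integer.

Answer: 11

Derivation:
After 1 (seek(+3, CUR)): offset=3
After 2 (seek(-24, END)): offset=1
After 3 (seek(-4, CUR)): offset=0
After 4 (read(7)): returned '520UDYK', offset=7
After 5 (seek(23, SET)): offset=23
After 6 (seek(-4, END)): offset=21
After 7 (tell()): offset=21
After 8 (read(3)): returned 'TL3', offset=24
After 9 (seek(+0, END)): offset=25
After 10 (seek(9, SET)): offset=9
After 11 (seek(+2, CUR)): offset=11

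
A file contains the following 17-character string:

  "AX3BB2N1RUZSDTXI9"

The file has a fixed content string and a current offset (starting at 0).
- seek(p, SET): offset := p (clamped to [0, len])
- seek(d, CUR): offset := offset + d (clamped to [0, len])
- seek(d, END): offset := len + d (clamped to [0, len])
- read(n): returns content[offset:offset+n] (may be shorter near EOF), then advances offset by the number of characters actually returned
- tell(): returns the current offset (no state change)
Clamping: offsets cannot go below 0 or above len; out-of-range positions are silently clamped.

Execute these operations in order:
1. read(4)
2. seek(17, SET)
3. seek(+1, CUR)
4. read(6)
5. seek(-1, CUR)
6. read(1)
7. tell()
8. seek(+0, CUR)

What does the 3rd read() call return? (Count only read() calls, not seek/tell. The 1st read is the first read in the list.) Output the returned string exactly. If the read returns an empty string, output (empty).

Answer: 9

Derivation:
After 1 (read(4)): returned 'AX3B', offset=4
After 2 (seek(17, SET)): offset=17
After 3 (seek(+1, CUR)): offset=17
After 4 (read(6)): returned '', offset=17
After 5 (seek(-1, CUR)): offset=16
After 6 (read(1)): returned '9', offset=17
After 7 (tell()): offset=17
After 8 (seek(+0, CUR)): offset=17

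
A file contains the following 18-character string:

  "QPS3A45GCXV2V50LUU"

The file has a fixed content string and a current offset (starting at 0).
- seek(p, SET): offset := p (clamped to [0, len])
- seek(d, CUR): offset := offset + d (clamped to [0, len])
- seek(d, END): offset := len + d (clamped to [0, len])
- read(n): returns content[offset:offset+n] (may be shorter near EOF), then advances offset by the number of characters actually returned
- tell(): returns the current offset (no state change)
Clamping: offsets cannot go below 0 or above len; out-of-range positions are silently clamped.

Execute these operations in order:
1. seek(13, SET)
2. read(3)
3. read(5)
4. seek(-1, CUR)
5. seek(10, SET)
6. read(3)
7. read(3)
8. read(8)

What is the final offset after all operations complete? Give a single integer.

After 1 (seek(13, SET)): offset=13
After 2 (read(3)): returned '50L', offset=16
After 3 (read(5)): returned 'UU', offset=18
After 4 (seek(-1, CUR)): offset=17
After 5 (seek(10, SET)): offset=10
After 6 (read(3)): returned 'V2V', offset=13
After 7 (read(3)): returned '50L', offset=16
After 8 (read(8)): returned 'UU', offset=18

Answer: 18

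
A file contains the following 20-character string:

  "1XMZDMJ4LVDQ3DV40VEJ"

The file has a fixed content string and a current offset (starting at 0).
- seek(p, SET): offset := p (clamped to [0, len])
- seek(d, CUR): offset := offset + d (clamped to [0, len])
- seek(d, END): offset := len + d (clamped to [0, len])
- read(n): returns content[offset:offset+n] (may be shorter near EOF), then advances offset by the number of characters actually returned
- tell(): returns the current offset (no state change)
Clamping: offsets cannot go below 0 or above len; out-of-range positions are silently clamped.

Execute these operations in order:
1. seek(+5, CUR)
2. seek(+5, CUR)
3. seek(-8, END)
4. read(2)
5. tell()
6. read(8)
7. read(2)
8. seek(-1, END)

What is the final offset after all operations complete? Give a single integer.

Answer: 19

Derivation:
After 1 (seek(+5, CUR)): offset=5
After 2 (seek(+5, CUR)): offset=10
After 3 (seek(-8, END)): offset=12
After 4 (read(2)): returned '3D', offset=14
After 5 (tell()): offset=14
After 6 (read(8)): returned 'V40VEJ', offset=20
After 7 (read(2)): returned '', offset=20
After 8 (seek(-1, END)): offset=19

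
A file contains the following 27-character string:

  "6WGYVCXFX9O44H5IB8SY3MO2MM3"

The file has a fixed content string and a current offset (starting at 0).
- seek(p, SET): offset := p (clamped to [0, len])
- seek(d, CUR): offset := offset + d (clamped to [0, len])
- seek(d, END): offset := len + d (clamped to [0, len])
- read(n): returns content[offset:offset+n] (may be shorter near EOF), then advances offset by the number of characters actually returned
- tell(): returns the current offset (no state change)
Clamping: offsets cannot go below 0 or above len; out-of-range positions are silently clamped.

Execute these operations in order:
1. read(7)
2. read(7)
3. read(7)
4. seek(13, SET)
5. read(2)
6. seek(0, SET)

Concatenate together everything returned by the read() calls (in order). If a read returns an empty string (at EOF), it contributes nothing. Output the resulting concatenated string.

Answer: 6WGYVCXFX9O44H5IB8SY3H5

Derivation:
After 1 (read(7)): returned '6WGYVCX', offset=7
After 2 (read(7)): returned 'FX9O44H', offset=14
After 3 (read(7)): returned '5IB8SY3', offset=21
After 4 (seek(13, SET)): offset=13
After 5 (read(2)): returned 'H5', offset=15
After 6 (seek(0, SET)): offset=0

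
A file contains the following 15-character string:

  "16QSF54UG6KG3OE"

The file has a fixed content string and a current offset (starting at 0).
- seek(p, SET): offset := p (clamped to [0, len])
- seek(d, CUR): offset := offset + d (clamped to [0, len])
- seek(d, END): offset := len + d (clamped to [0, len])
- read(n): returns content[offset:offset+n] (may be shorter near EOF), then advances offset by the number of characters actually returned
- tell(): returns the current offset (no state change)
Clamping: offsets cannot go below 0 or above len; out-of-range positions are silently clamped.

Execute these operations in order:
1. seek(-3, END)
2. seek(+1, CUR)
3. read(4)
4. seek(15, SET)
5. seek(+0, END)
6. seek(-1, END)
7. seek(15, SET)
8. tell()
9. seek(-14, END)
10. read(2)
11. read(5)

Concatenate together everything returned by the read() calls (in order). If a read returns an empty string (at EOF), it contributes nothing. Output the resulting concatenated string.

Answer: OE6QSF54U

Derivation:
After 1 (seek(-3, END)): offset=12
After 2 (seek(+1, CUR)): offset=13
After 3 (read(4)): returned 'OE', offset=15
After 4 (seek(15, SET)): offset=15
After 5 (seek(+0, END)): offset=15
After 6 (seek(-1, END)): offset=14
After 7 (seek(15, SET)): offset=15
After 8 (tell()): offset=15
After 9 (seek(-14, END)): offset=1
After 10 (read(2)): returned '6Q', offset=3
After 11 (read(5)): returned 'SF54U', offset=8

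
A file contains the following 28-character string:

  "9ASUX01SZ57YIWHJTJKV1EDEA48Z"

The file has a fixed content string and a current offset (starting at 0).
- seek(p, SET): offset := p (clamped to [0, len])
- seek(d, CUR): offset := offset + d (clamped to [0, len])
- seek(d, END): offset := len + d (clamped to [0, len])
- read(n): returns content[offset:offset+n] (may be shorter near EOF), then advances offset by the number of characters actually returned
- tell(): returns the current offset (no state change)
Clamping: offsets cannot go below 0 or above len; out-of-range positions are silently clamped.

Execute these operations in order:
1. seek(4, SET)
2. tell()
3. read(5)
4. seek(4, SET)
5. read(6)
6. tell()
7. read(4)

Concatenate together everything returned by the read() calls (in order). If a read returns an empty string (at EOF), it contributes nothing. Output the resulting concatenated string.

Answer: X01SZX01SZ57YIW

Derivation:
After 1 (seek(4, SET)): offset=4
After 2 (tell()): offset=4
After 3 (read(5)): returned 'X01SZ', offset=9
After 4 (seek(4, SET)): offset=4
After 5 (read(6)): returned 'X01SZ5', offset=10
After 6 (tell()): offset=10
After 7 (read(4)): returned '7YIW', offset=14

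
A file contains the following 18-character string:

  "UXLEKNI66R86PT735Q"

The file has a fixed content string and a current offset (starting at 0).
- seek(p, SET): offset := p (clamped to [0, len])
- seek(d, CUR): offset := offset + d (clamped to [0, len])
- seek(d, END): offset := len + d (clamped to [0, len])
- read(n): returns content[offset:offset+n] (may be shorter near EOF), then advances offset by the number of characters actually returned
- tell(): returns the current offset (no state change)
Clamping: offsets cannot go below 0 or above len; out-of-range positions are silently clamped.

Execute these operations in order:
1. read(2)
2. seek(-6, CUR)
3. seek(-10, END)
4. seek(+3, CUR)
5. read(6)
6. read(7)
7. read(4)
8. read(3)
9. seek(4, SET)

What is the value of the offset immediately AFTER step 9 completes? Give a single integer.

Answer: 4

Derivation:
After 1 (read(2)): returned 'UX', offset=2
After 2 (seek(-6, CUR)): offset=0
After 3 (seek(-10, END)): offset=8
After 4 (seek(+3, CUR)): offset=11
After 5 (read(6)): returned '6PT735', offset=17
After 6 (read(7)): returned 'Q', offset=18
After 7 (read(4)): returned '', offset=18
After 8 (read(3)): returned '', offset=18
After 9 (seek(4, SET)): offset=4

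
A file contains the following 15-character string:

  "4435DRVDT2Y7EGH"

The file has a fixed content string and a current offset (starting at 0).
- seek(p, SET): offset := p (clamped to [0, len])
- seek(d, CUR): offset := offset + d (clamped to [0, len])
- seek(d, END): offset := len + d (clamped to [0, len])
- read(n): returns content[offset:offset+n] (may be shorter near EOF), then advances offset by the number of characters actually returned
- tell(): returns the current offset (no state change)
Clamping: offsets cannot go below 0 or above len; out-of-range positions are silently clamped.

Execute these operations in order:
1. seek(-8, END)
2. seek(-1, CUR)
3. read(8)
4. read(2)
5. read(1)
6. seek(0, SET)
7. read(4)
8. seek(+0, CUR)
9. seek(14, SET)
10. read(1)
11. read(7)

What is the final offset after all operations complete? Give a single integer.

After 1 (seek(-8, END)): offset=7
After 2 (seek(-1, CUR)): offset=6
After 3 (read(8)): returned 'VDT2Y7EG', offset=14
After 4 (read(2)): returned 'H', offset=15
After 5 (read(1)): returned '', offset=15
After 6 (seek(0, SET)): offset=0
After 7 (read(4)): returned '4435', offset=4
After 8 (seek(+0, CUR)): offset=4
After 9 (seek(14, SET)): offset=14
After 10 (read(1)): returned 'H', offset=15
After 11 (read(7)): returned '', offset=15

Answer: 15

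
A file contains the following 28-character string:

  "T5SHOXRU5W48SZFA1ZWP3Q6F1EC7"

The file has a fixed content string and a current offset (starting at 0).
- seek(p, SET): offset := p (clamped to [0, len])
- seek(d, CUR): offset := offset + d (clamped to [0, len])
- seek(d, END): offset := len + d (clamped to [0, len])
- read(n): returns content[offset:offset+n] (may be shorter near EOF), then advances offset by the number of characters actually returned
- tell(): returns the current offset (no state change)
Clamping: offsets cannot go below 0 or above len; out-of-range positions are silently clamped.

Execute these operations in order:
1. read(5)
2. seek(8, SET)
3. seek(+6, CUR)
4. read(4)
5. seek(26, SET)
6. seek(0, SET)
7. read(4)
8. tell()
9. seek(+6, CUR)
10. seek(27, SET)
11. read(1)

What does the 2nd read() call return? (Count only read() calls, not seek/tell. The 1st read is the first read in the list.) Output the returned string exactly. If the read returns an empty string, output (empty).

After 1 (read(5)): returned 'T5SHO', offset=5
After 2 (seek(8, SET)): offset=8
After 3 (seek(+6, CUR)): offset=14
After 4 (read(4)): returned 'FA1Z', offset=18
After 5 (seek(26, SET)): offset=26
After 6 (seek(0, SET)): offset=0
After 7 (read(4)): returned 'T5SH', offset=4
After 8 (tell()): offset=4
After 9 (seek(+6, CUR)): offset=10
After 10 (seek(27, SET)): offset=27
After 11 (read(1)): returned '7', offset=28

Answer: FA1Z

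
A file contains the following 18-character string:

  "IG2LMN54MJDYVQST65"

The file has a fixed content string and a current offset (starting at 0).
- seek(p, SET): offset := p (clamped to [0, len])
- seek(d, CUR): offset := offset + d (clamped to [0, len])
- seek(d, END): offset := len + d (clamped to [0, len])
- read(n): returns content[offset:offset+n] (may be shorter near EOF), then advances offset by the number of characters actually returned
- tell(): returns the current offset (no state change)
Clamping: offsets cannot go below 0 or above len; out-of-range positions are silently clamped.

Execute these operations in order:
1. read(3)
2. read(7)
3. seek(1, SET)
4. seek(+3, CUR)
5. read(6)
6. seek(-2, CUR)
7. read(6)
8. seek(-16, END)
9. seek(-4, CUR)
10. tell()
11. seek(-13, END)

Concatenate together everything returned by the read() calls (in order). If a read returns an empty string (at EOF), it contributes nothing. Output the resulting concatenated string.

After 1 (read(3)): returned 'IG2', offset=3
After 2 (read(7)): returned 'LMN54MJ', offset=10
After 3 (seek(1, SET)): offset=1
After 4 (seek(+3, CUR)): offset=4
After 5 (read(6)): returned 'MN54MJ', offset=10
After 6 (seek(-2, CUR)): offset=8
After 7 (read(6)): returned 'MJDYVQ', offset=14
After 8 (seek(-16, END)): offset=2
After 9 (seek(-4, CUR)): offset=0
After 10 (tell()): offset=0
After 11 (seek(-13, END)): offset=5

Answer: IG2LMN54MJMN54MJMJDYVQ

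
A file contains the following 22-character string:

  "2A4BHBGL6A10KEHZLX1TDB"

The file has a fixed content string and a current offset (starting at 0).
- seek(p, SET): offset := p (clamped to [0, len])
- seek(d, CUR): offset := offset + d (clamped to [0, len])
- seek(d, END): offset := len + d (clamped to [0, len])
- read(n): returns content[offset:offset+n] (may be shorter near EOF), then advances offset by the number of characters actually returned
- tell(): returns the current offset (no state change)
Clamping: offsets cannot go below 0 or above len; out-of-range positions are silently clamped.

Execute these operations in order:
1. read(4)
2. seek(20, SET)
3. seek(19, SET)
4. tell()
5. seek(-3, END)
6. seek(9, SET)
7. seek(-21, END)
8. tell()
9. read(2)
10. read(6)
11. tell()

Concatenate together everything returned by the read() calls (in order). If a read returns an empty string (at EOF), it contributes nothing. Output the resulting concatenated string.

After 1 (read(4)): returned '2A4B', offset=4
After 2 (seek(20, SET)): offset=20
After 3 (seek(19, SET)): offset=19
After 4 (tell()): offset=19
After 5 (seek(-3, END)): offset=19
After 6 (seek(9, SET)): offset=9
After 7 (seek(-21, END)): offset=1
After 8 (tell()): offset=1
After 9 (read(2)): returned 'A4', offset=3
After 10 (read(6)): returned 'BHBGL6', offset=9
After 11 (tell()): offset=9

Answer: 2A4BA4BHBGL6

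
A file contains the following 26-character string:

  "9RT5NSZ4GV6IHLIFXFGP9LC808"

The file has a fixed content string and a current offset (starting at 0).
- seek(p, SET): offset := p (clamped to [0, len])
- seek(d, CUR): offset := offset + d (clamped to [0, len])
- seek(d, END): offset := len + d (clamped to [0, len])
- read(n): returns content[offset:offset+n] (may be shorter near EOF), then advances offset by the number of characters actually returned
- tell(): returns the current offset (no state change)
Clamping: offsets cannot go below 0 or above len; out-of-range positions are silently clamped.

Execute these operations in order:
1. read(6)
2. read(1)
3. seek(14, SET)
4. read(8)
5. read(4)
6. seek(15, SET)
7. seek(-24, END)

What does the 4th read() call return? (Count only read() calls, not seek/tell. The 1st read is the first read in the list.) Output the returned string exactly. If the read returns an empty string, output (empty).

After 1 (read(6)): returned '9RT5NS', offset=6
After 2 (read(1)): returned 'Z', offset=7
After 3 (seek(14, SET)): offset=14
After 4 (read(8)): returned 'IFXFGP9L', offset=22
After 5 (read(4)): returned 'C808', offset=26
After 6 (seek(15, SET)): offset=15
After 7 (seek(-24, END)): offset=2

Answer: C808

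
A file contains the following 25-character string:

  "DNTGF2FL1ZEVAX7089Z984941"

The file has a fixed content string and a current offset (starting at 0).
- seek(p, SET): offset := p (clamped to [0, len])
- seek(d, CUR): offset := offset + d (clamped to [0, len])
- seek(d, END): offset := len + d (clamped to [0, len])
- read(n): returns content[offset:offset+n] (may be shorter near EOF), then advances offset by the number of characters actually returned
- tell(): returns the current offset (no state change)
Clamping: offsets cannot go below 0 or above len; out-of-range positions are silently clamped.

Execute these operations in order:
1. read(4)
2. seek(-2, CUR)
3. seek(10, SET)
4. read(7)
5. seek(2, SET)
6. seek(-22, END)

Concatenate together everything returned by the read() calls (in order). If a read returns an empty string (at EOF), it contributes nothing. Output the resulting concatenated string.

Answer: DNTGEVAX708

Derivation:
After 1 (read(4)): returned 'DNTG', offset=4
After 2 (seek(-2, CUR)): offset=2
After 3 (seek(10, SET)): offset=10
After 4 (read(7)): returned 'EVAX708', offset=17
After 5 (seek(2, SET)): offset=2
After 6 (seek(-22, END)): offset=3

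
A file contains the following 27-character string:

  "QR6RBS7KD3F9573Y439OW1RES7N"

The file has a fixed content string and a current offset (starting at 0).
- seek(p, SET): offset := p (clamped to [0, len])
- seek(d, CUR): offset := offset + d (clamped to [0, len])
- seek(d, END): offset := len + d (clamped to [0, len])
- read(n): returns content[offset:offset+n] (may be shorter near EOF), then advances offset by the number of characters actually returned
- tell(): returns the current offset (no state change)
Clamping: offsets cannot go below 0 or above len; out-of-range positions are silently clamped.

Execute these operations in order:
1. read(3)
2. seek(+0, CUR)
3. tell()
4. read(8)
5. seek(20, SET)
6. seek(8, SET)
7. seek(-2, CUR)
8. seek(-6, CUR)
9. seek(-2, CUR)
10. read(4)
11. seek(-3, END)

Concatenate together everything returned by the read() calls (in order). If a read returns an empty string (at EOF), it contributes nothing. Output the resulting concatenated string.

After 1 (read(3)): returned 'QR6', offset=3
After 2 (seek(+0, CUR)): offset=3
After 3 (tell()): offset=3
After 4 (read(8)): returned 'RBS7KD3F', offset=11
After 5 (seek(20, SET)): offset=20
After 6 (seek(8, SET)): offset=8
After 7 (seek(-2, CUR)): offset=6
After 8 (seek(-6, CUR)): offset=0
After 9 (seek(-2, CUR)): offset=0
After 10 (read(4)): returned 'QR6R', offset=4
After 11 (seek(-3, END)): offset=24

Answer: QR6RBS7KD3FQR6R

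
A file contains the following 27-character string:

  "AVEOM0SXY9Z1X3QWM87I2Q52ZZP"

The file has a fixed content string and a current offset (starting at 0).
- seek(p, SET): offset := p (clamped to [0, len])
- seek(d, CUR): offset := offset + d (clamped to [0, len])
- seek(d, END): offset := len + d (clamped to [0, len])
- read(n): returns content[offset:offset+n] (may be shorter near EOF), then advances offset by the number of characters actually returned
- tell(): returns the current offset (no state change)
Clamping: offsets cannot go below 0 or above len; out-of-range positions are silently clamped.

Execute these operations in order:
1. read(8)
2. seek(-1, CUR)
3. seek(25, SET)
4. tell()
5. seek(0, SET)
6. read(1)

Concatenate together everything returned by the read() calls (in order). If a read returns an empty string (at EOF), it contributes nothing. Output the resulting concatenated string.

Answer: AVEOM0SXA

Derivation:
After 1 (read(8)): returned 'AVEOM0SX', offset=8
After 2 (seek(-1, CUR)): offset=7
After 3 (seek(25, SET)): offset=25
After 4 (tell()): offset=25
After 5 (seek(0, SET)): offset=0
After 6 (read(1)): returned 'A', offset=1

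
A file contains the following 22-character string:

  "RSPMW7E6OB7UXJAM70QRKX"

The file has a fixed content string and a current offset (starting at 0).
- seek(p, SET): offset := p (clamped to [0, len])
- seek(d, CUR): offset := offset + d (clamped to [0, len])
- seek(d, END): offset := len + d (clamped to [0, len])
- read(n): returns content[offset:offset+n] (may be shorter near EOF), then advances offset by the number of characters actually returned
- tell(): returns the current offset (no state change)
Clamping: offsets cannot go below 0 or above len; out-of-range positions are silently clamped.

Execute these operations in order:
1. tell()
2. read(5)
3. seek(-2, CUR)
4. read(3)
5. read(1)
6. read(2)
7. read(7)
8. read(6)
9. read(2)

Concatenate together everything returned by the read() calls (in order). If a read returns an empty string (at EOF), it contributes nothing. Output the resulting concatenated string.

Answer: RSPMWMW7E6OB7UXJAM70QRKX

Derivation:
After 1 (tell()): offset=0
After 2 (read(5)): returned 'RSPMW', offset=5
After 3 (seek(-2, CUR)): offset=3
After 4 (read(3)): returned 'MW7', offset=6
After 5 (read(1)): returned 'E', offset=7
After 6 (read(2)): returned '6O', offset=9
After 7 (read(7)): returned 'B7UXJAM', offset=16
After 8 (read(6)): returned '70QRKX', offset=22
After 9 (read(2)): returned '', offset=22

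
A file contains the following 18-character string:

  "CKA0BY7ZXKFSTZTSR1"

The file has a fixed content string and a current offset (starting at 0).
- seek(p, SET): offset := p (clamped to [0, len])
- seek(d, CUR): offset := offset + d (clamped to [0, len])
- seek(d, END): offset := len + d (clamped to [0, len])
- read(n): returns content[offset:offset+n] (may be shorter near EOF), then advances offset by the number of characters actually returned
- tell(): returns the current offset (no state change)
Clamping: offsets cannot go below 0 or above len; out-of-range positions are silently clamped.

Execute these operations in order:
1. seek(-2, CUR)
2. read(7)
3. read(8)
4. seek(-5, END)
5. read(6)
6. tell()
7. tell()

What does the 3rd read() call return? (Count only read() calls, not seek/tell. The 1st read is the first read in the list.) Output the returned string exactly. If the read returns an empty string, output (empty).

After 1 (seek(-2, CUR)): offset=0
After 2 (read(7)): returned 'CKA0BY7', offset=7
After 3 (read(8)): returned 'ZXKFSTZT', offset=15
After 4 (seek(-5, END)): offset=13
After 5 (read(6)): returned 'ZTSR1', offset=18
After 6 (tell()): offset=18
After 7 (tell()): offset=18

Answer: ZTSR1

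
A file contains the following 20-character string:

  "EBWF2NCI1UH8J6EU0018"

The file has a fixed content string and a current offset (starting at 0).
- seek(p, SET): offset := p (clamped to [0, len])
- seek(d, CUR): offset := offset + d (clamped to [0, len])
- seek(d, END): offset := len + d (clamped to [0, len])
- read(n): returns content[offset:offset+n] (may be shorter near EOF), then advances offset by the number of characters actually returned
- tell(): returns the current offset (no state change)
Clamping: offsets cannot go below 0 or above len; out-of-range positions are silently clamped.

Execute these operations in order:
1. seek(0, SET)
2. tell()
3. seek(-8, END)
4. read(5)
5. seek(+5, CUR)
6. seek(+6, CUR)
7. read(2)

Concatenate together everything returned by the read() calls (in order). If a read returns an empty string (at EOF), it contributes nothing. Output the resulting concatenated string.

Answer: J6EU0

Derivation:
After 1 (seek(0, SET)): offset=0
After 2 (tell()): offset=0
After 3 (seek(-8, END)): offset=12
After 4 (read(5)): returned 'J6EU0', offset=17
After 5 (seek(+5, CUR)): offset=20
After 6 (seek(+6, CUR)): offset=20
After 7 (read(2)): returned '', offset=20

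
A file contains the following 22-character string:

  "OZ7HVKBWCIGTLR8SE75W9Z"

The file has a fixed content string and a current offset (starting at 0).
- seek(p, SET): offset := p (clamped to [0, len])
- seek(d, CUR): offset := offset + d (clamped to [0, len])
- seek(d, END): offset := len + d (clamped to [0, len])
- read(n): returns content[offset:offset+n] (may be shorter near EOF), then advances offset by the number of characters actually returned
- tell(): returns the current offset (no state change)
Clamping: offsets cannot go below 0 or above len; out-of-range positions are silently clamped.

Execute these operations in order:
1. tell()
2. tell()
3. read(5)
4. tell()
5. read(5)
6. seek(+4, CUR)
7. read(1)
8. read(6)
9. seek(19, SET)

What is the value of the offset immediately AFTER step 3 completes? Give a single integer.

After 1 (tell()): offset=0
After 2 (tell()): offset=0
After 3 (read(5)): returned 'OZ7HV', offset=5

Answer: 5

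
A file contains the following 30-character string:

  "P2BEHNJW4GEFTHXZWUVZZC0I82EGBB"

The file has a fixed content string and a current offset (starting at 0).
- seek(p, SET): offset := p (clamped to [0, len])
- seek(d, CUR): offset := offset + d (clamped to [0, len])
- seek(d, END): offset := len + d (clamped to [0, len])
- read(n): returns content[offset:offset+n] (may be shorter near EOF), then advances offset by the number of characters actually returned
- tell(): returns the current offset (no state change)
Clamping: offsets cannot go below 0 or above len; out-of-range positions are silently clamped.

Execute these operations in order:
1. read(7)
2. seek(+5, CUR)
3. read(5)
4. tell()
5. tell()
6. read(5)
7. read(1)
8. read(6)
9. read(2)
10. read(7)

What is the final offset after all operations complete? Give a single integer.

After 1 (read(7)): returned 'P2BEHNJ', offset=7
After 2 (seek(+5, CUR)): offset=12
After 3 (read(5)): returned 'THXZW', offset=17
After 4 (tell()): offset=17
After 5 (tell()): offset=17
After 6 (read(5)): returned 'UVZZC', offset=22
After 7 (read(1)): returned '0', offset=23
After 8 (read(6)): returned 'I82EGB', offset=29
After 9 (read(2)): returned 'B', offset=30
After 10 (read(7)): returned '', offset=30

Answer: 30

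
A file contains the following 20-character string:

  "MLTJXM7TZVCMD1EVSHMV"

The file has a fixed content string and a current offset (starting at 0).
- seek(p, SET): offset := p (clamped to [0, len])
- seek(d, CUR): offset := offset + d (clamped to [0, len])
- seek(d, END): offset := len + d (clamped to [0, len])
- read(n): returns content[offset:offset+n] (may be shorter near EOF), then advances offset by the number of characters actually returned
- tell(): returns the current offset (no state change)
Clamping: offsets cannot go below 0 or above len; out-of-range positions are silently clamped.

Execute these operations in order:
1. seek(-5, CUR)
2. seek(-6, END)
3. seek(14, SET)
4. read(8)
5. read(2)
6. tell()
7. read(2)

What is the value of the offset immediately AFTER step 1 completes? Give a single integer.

Answer: 0

Derivation:
After 1 (seek(-5, CUR)): offset=0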